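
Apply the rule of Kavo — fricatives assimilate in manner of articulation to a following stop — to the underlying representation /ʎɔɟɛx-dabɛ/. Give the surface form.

[ʎɔɟɛkdabɛ]

The rule targets /x/ (voiceless velar fricative), which sits before the trigger /d/ (stop).
A voiceless velar stop is [k], so the surface segment is [k].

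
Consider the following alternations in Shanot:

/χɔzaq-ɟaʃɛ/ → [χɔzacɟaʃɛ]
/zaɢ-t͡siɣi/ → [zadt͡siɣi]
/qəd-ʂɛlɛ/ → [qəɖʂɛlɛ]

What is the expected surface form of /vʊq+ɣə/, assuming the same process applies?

The data show regressive place assimilation: /q/ → [c] before /ɟ/; /ɢ/ → [d] before /t͡s/; /d/ → [ɖ] before /ʂ/. In each pair only place changes, matching the following consonant, while manner and voice stay constant.
The rule targets /q/ (voiceless uvular stop), which sits before the trigger /ɣ/ (velar).
The voiceless velar stop is [k], so /q/ → [k].

[vʊkɣə]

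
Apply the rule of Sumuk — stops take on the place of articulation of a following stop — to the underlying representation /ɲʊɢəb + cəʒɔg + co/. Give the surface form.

The rule targets /b/ (voiced bilabial stop), which sits before the trigger /c/ (palatal).
The voiced palatal stop is [ɟ], so /b/ → [ɟ].
At the second juncture, /g/ likewise becomes [ɟ] adjacent to /c/.

[ɲʊɢəɟcəʒɔɟco]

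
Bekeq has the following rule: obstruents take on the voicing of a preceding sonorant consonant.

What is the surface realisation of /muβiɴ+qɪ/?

/q/ is a voiceless uvular stop. The preceding trigger /ɴ/ is voiced, so /q/ must become voiced as well.
Changing only its voicing to voiced gives [ɢ] — the voiced uvular stop.

[muβiɴɢɪ]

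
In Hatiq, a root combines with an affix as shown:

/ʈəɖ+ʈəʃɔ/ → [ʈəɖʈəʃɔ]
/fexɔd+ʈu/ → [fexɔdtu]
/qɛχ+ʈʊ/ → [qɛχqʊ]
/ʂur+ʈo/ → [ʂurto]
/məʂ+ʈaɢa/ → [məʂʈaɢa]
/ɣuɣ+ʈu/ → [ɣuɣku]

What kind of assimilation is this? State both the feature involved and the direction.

progressive place assimilation

The segment that alternates is /ʈ/, which surfaces as [t] when adjacent to /d/.
The change retroflex → alveolar matches the place of the preceding /d/, identifying this as place assimilation.
Manner and voice are unchanged, so the assimilation is partial, not total.
The other alternating forms pattern the same way: /ʈ/ → [q] after /χ/ (retroflex → uvular, matching uvular); /ʈ/ → [t] after /r/ (retroflex → alveolar, matching alveolar); /ʈ/ → [k] after /ɣ/ (retroflex → velar, matching velar) — only place changes, and always toward the preceding segment.
No alternation appears in [ʈəɖʈəʃɔ], [məʂʈaɢa]: there the adjacent consonants already agree in place (/ʈ/ and /ɖ/ are both retroflex; /ʈ/ and /ʂ/ are both retroflex), so these forms are consistent with the same rule.
The trigger is the preceding segment, so the direction is progressive (perseverative).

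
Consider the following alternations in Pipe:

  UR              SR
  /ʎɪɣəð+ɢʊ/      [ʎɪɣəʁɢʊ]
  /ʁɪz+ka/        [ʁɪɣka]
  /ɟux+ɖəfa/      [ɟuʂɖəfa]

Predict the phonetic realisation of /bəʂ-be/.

[bəɸbe]

The data show regressive place assimilation: /ð/ → [ʁ] before /ɢ/; /z/ → [ɣ] before /k/; /x/ → [ʂ] before /ɖ/. In each pair only place changes, matching the following consonant, while manner and voice stay constant.
/ʂ/ is a voiceless retroflex fricative. The following trigger /b/ is bilabial, so /ʂ/ must become bilabial as well.
A voiceless bilabial fricative is [ɸ], so the surface segment is [ɸ].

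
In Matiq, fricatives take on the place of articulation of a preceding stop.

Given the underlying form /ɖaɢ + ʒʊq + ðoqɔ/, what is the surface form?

The rule targets /ʒ/ (voiced postalveolar fricative), which sits after the trigger /ɢ/ (uvular).
Changing only its place to uvular gives [ʁ] — the voiced uvular fricative.
At the second juncture, /ð/ likewise becomes [ʁ] adjacent to /q/.

[ɖaɢʁʊqʁoqɔ]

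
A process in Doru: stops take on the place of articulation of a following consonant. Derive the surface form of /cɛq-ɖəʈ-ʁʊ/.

The rule targets /q/ (voiceless uvular stop), which sits before the trigger /ɖ/ (retroflex).
A voiceless retroflex stop is [ʈ], so the surface segment is [ʈ].
At the second juncture, /ʈ/ likewise becomes [q] adjacent to /ʁ/.

[cɛʈɖəqʁʊ]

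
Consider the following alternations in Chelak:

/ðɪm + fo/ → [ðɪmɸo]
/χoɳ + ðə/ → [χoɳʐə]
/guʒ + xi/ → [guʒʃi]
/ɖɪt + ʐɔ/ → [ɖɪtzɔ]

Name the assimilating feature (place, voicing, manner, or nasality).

Comparing underlying and surface forms, /f/ → [ɸ] is the alternation; the neighbouring /m/ is constant.
/f/ is labiodental while /m/ is bilabial; the output [ɸ] is bilabial, matching the trigger — so the feature that spreads is place.
The other alternating forms pattern the same way: /ð/ → [ʐ] after /ɳ/ (dental → retroflex, matching retroflex); /x/ → [ʃ] after /ʒ/ (velar → postalveolar, matching postalveolar); /ʐ/ → [z] after /t/ (retroflex → alveolar, matching alveolar) — only place changes, and always toward the preceding segment.

place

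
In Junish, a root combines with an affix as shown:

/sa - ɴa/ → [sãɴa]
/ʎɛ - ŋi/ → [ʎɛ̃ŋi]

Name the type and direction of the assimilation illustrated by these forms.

regressive nasality assimilation (vowel nasalisation)

The vowel /a/ surfaces as nasalised [ã] next to the following nasal /ɴ/ — it has acquired the [+nasal] feature of its neighbour.
The other form shows the same pattern: /ɛ/ → [ɛ̃] before /ŋ/ — each time a vowel is nasalised next to a following nasal.
Because the conditioning nasal is to the right of the vowel that changes, the process is regressive (anticipatory).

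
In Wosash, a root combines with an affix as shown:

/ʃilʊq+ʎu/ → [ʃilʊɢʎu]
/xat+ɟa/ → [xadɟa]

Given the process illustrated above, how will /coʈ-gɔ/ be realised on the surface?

The data show regressive voicing assimilation: /q/ → [ɢ] before /ʎ/; /t/ → [d] before /ɟ/. In each pair only voicing changes, matching the following consonant, while place and manner stay constant.
The rule targets /ʈ/ (voiceless retroflex stop), which sits before the trigger /g/ (voiced).
Changing only its voicing to voiced gives [ɖ] — the voiced retroflex stop.

[coɖgɔ]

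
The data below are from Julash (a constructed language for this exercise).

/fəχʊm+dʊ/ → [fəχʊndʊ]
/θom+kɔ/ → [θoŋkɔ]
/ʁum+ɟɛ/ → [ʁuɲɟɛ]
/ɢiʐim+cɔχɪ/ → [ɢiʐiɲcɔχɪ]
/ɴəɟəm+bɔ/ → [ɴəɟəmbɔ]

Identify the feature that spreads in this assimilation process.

The segment that alternates is /m/, which surfaces as [n] when adjacent to /d/.
/m/ is bilabial while /d/ is alveolar; the output [n] is alveolar, matching the trigger — so the feature that spreads is place.
The same holds elsewhere in the data: /m/ → [ŋ] before /k/ (bilabial → velar, matching velar); /m/ → [ɲ] before /ɟ/ (bilabial → palatal, matching palatal); /m/ → [ɲ] before /c/ (bilabial → palatal, matching palatal) — only place changes, and always toward the following segment.
Nothing changes in [ɴəɟəmbɔ]: there the adjacent consonants already agree in place (/m/ and /b/ are both bilabial), so this form is consistent with the same rule.

place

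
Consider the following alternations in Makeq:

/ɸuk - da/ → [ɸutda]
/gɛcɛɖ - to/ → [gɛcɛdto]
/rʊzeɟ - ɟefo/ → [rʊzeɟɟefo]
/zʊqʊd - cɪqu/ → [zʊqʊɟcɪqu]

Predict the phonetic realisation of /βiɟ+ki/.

[βigki]

The data show regressive place assimilation: /k/ → [t] before /d/; /ɖ/ → [d] before /t/; /d/ → [ɟ] before /c/. In each pair only place changes, matching the following consonant, while manner and voice stay constant.
No alternation appears in [rʊzeɟɟefo]: there the adjacent consonants already agree in place (/ɟ/ and /ɟ/ are both palatal), so this form is consistent with the same rule.
/ɟ/ is a voiced palatal stop. The following trigger /k/ is velar, so /ɟ/ must become velar as well.
The voiced velar stop is [g], so /ɟ/ → [g].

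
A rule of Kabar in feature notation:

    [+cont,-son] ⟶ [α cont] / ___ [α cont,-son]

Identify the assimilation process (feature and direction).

regressive manner assimilation

The shared variable α links the value of [cont] on the target to that of the neighbouring obstruent. [cont] distinguishes stops from fricatives — a manner-of-articulation feature — so this is manner assimilation.
Since the environment is written after the underscore, the trigger follows the target; the direction is regressive.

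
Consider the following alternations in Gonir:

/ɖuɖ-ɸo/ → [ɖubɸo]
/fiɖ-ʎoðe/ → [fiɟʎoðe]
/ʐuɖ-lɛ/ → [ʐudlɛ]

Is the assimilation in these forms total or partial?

partial assimilation

Underlying /ɖ/ is realised as [b] next to /ɸ/; /ɸ/ itself does not change.
/ɖ/ is retroflex while /ɸ/ is bilabial; the output [b] is bilabial, matching the trigger — so the feature that spreads is place.
Manner and voice are unchanged, so the assimilation is partial, not total.
The other alternating forms pattern the same way: /ɖ/ → [ɟ] before /ʎ/ (retroflex → palatal, matching palatal); /ɖ/ → [d] before /l/ (retroflex → alveolar, matching alveolar) — only place changes, and always toward the following segment.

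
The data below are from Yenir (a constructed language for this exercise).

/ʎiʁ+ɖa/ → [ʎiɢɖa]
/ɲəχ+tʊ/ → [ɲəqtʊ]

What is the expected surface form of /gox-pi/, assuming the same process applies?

The data show regressive manner assimilation: /ʁ/ → [ɢ] before /ɖ/; /χ/ → [q] before /t/. In each pair only manner changes, matching the following consonant, while place and voice stay constant.
The rule targets /x/ (voiceless velar fricative), which sits before the trigger /p/ (stop).
The voiceless velar stop is [k], so /x/ → [k].

[gokpi]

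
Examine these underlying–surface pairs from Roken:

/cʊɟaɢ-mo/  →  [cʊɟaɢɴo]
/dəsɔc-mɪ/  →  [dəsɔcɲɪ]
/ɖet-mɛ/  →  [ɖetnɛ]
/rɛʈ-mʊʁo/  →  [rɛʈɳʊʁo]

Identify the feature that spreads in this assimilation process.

Underlying /m/ is realised as [ɴ] next to /ɢ/; /ɢ/ itself does not change.
/m/ is bilabial while /ɢ/ is uvular; the output [ɴ] is uvular, matching the trigger — so the feature that spreads is place.
The same holds elsewhere in the data: /m/ → [ɲ] after /c/ (bilabial → palatal, matching palatal); /m/ → [n] after /t/ (bilabial → alveolar, matching alveolar); /m/ → [ɳ] after /ʈ/ (bilabial → retroflex, matching retroflex) — only place changes, and always toward the preceding segment.

place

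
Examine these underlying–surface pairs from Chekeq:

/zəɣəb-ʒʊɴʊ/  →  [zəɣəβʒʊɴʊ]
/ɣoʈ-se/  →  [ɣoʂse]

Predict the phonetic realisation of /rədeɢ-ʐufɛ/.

[rədeʁʐufɛ]

The data show regressive manner assimilation: /b/ → [β] before /ʒ/; /ʈ/ → [ʂ] before /s/. In each pair only manner changes, matching the following consonant, while place and voice stay constant.
/ɢ/ is a voiced uvular stop. The following trigger /ʐ/ is a fricative, so /ɢ/ must become a fricative as well.
The voiced uvular fricative is [ʁ], so /ɢ/ → [ʁ].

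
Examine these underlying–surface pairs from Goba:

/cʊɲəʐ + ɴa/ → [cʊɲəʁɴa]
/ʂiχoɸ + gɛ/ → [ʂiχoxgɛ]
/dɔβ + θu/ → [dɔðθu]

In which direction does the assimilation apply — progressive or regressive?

regressive

Underlying /ʐ/ is realised as [ʁ] next to /ɴ/; /ɴ/ itself does not change.
The change retroflex → uvular matches the place of the following /ɴ/, identifying this as place assimilation.
The other alternating forms pattern the same way: /ɸ/ → [x] before /g/ (bilabial → velar, matching velar); /β/ → [ð] before /θ/ (bilabial → dental, matching dental) — only place changes, and always toward the following segment.
Since the segment that changes precedes the conditioning segment, the assimilation is regressive.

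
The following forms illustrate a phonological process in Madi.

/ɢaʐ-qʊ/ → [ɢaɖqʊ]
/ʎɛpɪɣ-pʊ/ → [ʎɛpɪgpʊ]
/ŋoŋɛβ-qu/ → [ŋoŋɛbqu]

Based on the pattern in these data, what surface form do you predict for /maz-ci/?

[madci]

The data show regressive manner assimilation: /ʐ/ → [ɖ] before /q/; /ɣ/ → [g] before /p/; /β/ → [b] before /q/. In each pair only manner changes, matching the following consonant, while place and voice stay constant.
/z/ is a voiced alveolar fricative. The following trigger /c/ is a stop, so /z/ must become a stop as well.
The voiced alveolar stop is [d], so /z/ → [d].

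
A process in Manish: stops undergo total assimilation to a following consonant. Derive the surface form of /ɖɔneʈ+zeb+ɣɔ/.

[ɖɔnezzeɣɣɔ]

/ʈ/ is the segment targeted by the rule; it sits immediately before /z/, so it assimilates completely and surfaces as [z].
At the second juncture, /b/ likewise becomes [ɣ] adjacent to /ɣ/.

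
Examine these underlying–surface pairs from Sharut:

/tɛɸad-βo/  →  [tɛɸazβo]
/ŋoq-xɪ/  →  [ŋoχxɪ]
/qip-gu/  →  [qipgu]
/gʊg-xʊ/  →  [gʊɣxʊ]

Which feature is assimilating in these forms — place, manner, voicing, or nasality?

Comparing underlying and surface forms, /d/ → [z] is the alternation; the neighbouring /β/ is constant.
/d/ is a stop while /β/ is a fricative; the output [z] is a fricative, matching the trigger — so the feature that spreads is manner.
Checking the remaining alternations: /q/ → [χ] before /x/ (stop → fricative, matching a fricative); /g/ → [ɣ] before /x/ (stop → fricative, matching a fricative) — only manner changes, and always toward the following segment.
No alternation appears in [qipgu]: there the adjacent consonants already agree in manner (/p/ and /g/ are both stops), so this form is consistent with the same rule.

manner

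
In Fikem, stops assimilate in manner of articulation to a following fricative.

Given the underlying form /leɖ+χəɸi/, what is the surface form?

The rule targets /ɖ/ (voiced retroflex stop), which sits before the trigger /χ/ (fricative).
A voiced retroflex fricative is [ʐ], so the surface segment is [ʐ].

[leʐχəɸi]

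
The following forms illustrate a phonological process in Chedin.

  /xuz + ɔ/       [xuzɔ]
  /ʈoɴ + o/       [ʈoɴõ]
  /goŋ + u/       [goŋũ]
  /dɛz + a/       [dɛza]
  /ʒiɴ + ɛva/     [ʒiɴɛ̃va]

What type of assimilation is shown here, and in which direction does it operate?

The vowel /o/ surfaces as nasalised [õ] next to the preceding nasal /ɴ/ — it has acquired the [+nasal] feature of its neighbour.
The other forms show the same pattern: /u/ → [ũ] after /ŋ/; /ɛ/ → [ɛ̃] after /ɴ/ — each time a vowel is nasalised next to a preceding nasal.
No change occurs in [xuzɔ], [dɛza] because the vowel at the boundary is adjacent to an oral consonant, not a nasal (/ɔ/ next to /z/; /a/ next to /z/).
Because the conditioning nasal is to the left of the vowel that changes, the process is progressive (perseverative).

progressive nasality assimilation (vowel nasalisation)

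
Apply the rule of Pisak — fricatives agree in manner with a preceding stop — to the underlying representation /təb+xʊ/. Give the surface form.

The rule targets /x/ (voiceless velar fricative), which sits after the trigger /b/ (stop).
Changing only its manner to stop gives [k] — the voiceless velar stop.

[təbkʊ]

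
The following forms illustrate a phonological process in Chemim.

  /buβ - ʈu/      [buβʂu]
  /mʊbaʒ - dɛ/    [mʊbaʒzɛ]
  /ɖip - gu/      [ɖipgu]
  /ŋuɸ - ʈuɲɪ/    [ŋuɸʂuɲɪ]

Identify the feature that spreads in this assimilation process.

Comparing underlying and surface forms, /ʈ/ → [ʂ] is the alternation; the neighbouring /β/ is constant.
The change stop → fricative matches the manner of the preceding /β/, identifying this as manner assimilation.
The other alternating forms pattern the same way: /d/ → [z] after /ʒ/ (stop → fricative, matching a fricative); /ʈ/ → [ʂ] after /ɸ/ (stop → fricative, matching a fricative) — only manner changes, and always toward the preceding segment.
No alternation appears in [ɖipgu]: there the adjacent consonants already agree in manner (/g/ and /p/ are both stops), so this form is consistent with the same rule.

manner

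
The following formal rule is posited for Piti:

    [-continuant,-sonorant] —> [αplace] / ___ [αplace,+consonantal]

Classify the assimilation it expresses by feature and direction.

The rule copies the place features (abbreviated [place]) from the environment onto the target, so the assimilating feature is place.
The conditioning segment sits to the right of the focus bar, meaning the trigger follows the segment that changes — regressive assimilation.

regressive place assimilation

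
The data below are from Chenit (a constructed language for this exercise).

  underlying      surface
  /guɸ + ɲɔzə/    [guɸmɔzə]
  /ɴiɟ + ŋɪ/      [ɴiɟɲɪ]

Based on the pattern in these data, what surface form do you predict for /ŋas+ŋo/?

The data show progressive place assimilation: /ɲ/ → [m] after /ɸ/; /ŋ/ → [ɲ] after /ɟ/. In each pair only place changes, matching the preceding consonant, while manner and voice stay constant.
The rule targets /ŋ/ (voiced velar nasal), which sits after the trigger /s/ (alveolar).
The voiced alveolar nasal is [n], so /ŋ/ → [n].

[ŋasno]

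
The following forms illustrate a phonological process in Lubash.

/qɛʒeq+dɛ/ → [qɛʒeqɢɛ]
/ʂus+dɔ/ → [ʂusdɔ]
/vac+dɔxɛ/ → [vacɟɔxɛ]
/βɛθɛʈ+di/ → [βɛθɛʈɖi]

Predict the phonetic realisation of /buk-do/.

The data show progressive place assimilation: /d/ → [ɢ] after /q/; /d/ → [ɟ] after /c/; /d/ → [ɖ] after /ʈ/. In each pair only place changes, matching the preceding consonant, while manner and voice stay constant.
No alternation appears in [ʂusdɔ]: there the adjacent consonants already agree in place (/d/ and /s/ are both alveolar), so this form is consistent with the same rule.
The rule targets /d/ (voiced alveolar stop), which sits after the trigger /k/ (velar).
A voiced velar stop is [g], so the surface segment is [g].

[bukgo]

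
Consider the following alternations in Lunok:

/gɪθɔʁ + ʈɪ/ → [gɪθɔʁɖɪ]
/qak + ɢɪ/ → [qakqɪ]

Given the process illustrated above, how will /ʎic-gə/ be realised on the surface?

[ʎickə]

The data show progressive voicing assimilation: /ʈ/ → [ɖ] after /ʁ/; /ɢ/ → [q] after /k/. In each pair only voicing changes, matching the preceding consonant, while place and manner stay constant.
/g/ is a voiced velar stop. The preceding trigger /c/ is voiceless, so /g/ must become voiceless as well.
A voiceless velar stop is [k], so the surface segment is [k].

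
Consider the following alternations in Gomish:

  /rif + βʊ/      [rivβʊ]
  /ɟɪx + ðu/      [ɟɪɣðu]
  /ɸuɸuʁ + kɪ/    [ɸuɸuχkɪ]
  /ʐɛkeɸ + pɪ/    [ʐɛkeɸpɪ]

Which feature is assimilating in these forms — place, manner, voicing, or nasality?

voicing

Underlying /f/ is realised as [v] next to /β/; /β/ itself does not change.
The change voiceless → voiced matches the voicing of the following /β/, identifying this as voicing assimilation.
The same holds elsewhere in the data: /x/ → [ɣ] before /ð/ (voiceless → voiced, matching voiced); /ʁ/ → [χ] before /k/ (voiced → voiceless, matching voiceless) — only voicing changes, and always toward the following segment.
Nothing changes in [ʐɛkeɸpɪ]: there the adjacent consonants already agree in voicing (/ɸ/ and /p/ are both voiceless), so this form is consistent with the same rule.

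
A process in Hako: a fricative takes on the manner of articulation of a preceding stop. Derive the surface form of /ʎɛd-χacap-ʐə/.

The rule targets /χ/ (voiceless uvular fricative), which sits after the trigger /d/ (stop).
Changing only its manner to stop gives [q] — the voiceless uvular stop.
At the second juncture, /ʐ/ likewise becomes [ɖ] adjacent to /p/.

[ʎɛdqacapɖə]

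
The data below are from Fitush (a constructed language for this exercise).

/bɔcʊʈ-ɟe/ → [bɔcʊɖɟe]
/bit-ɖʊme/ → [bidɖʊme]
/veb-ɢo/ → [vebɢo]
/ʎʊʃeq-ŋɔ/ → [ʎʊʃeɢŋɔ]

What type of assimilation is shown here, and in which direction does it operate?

The segment that alternates is /ʈ/, which surfaces as [ɖ] when adjacent to /ɟ/.
The change voiceless → voiced matches the voicing of the following /ɟ/, identifying this as voicing assimilation.
Place and manner are unchanged, so the assimilation is partial, not total.
The other alternating forms pattern the same way: /t/ → [d] before /ɖ/ (voiceless → voiced, matching voiced); /q/ → [ɢ] before /ŋ/ (voiceless → voiced, matching voiced) — only voicing changes, and always toward the following segment.
Nothing changes in [vebɢo]: there the adjacent consonants already agree in voicing (/b/ and /ɢ/ are both voiced), so this form is consistent with the same rule.
The trigger is the following segment, so the direction is regressive (anticipatory).

regressive voicing assimilation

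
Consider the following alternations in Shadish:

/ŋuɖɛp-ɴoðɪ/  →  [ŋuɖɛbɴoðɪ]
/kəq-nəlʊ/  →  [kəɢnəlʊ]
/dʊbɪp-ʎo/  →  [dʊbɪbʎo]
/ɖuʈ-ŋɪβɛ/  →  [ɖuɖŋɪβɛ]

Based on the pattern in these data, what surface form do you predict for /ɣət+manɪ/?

The data show regressive voicing assimilation: /p/ → [b] before /ɴ/; /q/ → [ɢ] before /n/; /p/ → [b] before /ʎ/; /ʈ/ → [ɖ] before /ŋ/. In each pair only voicing changes, matching the following consonant, while place and manner stay constant.
The rule targets /t/ (voiceless alveolar stop), which sits before the trigger /m/ (voiced).
The voiced alveolar stop is [d], so /t/ → [d].

[ɣədmanɪ]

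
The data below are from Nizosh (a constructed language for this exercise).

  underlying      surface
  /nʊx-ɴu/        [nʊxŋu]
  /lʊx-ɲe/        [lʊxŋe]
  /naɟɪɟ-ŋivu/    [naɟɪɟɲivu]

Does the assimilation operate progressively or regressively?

The segment that alternates is /ɴ/, which surfaces as [ŋ] when adjacent to /x/.
The change uvular → velar matches the place of the preceding /x/, identifying this as place assimilation.
Checking the remaining alternations: /ɲ/ → [ŋ] after /x/ (palatal → velar, matching velar); /ŋ/ → [ɲ] after /ɟ/ (velar → palatal, matching palatal) — only place changes, and always toward the preceding segment.
The trigger is the preceding segment, so the direction is progressive (perseverative).

progressive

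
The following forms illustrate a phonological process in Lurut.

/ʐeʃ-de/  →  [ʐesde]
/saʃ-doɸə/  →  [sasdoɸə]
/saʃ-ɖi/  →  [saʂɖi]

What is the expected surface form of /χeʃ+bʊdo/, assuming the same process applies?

The data show regressive place assimilation: /ʃ/ → [s] before /d/; /ʃ/ → [ʂ] before /ɖ/. In each pair only place changes, matching the following consonant, while manner and voice stay constant.
/ʃ/ is a voiceless postalveolar fricative. The following trigger /b/ is bilabial, so /ʃ/ must become bilabial as well.
Changing only its place to bilabial gives [ɸ] — the voiceless bilabial fricative.

[χeɸbʊdo]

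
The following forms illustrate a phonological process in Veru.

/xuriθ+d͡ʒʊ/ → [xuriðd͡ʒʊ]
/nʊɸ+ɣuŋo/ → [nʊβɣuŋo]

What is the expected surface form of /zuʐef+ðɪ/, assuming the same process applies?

[zuʐevðɪ]

The data show regressive voicing assimilation: /θ/ → [ð] before /d͡ʒ/; /ɸ/ → [β] before /ɣ/. In each pair only voicing changes, matching the following consonant, while place and manner stay constant.
/f/ is a voiceless labiodental fricative. The following trigger /ð/ is voiced, so /f/ must become voiced as well.
Changing only its voicing to voiced gives [v] — the voiced labiodental fricative.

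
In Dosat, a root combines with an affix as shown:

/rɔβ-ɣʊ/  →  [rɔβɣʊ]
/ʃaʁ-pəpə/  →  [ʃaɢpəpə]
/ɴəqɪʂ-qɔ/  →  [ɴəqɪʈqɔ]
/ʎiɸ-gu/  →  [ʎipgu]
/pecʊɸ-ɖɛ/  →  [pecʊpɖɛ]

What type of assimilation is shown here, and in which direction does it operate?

regressive manner assimilation

The segment that alternates is /ʁ/, which surfaces as [ɢ] when adjacent to /p/.
The change fricative → stop matches the manner of the following /p/, identifying this as manner assimilation.
Place and voice are unchanged, so the assimilation is partial, not total.
Checking the remaining alternations: /ʂ/ → [ʈ] before /q/ (fricative → stop, matching a stop); /ɸ/ → [p] before /g/ (fricative → stop, matching a stop); /ɸ/ → [p] before /ɖ/ (fricative → stop, matching a stop) — only manner changes, and always toward the following segment.
Nothing changes in [rɔβɣʊ]: there the adjacent consonants already agree in manner (/β/ and /ɣ/ are both fricatives), so this form is consistent with the same rule.
Since the segment that changes precedes the conditioning segment, the assimilation is regressive.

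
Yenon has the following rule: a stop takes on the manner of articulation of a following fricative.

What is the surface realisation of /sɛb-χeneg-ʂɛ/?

[sɛβχeneɣʂɛ]

The rule targets /b/ (voiced bilabial stop), which sits before the trigger /χ/ (fricative).
A voiced bilabial fricative is [β], so the surface segment is [β].
At the second juncture, /g/ likewise becomes [ɣ] adjacent to /ʂ/.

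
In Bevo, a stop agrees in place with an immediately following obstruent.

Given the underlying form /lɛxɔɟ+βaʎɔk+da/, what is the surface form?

/ɟ/ is a voiced palatal stop. The following trigger /β/ is bilabial, so /ɟ/ must become bilabial as well.
Changing only its place to bilabial gives [b] — the voiced bilabial stop.
The same rule applies at the second boundary: /k/ → [t] next to /d/.

[lɛxɔbβaʎɔtda]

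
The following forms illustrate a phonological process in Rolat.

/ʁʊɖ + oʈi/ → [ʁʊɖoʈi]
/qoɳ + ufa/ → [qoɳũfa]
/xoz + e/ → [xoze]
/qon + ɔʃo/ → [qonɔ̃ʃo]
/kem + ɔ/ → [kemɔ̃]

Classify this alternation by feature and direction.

progressive nasality assimilation (vowel nasalisation)

The vowel /u/ surfaces as nasalised [ũ] next to the preceding nasal /ɳ/ — it has acquired the [+nasal] feature of its neighbour.
The other forms show the same pattern: /ɔ/ → [ɔ̃] after /n/; /ɔ/ → [ɔ̃] after /m/ — each time a vowel is nasalised next to a preceding nasal.
No change occurs in [ʁʊɖoʈi], [xoze] because the vowel at the boundary is adjacent to an oral consonant, not a nasal (/o/ next to /ɖ/; /e/ next to /z/).
Because the conditioning nasal is to the left of the vowel that changes, the process is progressive (perseverative).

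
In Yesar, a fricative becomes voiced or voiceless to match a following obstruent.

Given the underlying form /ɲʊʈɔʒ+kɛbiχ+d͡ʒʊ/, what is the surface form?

The rule targets /ʒ/ (voiced postalveolar fricative), which sits before the trigger /k/ (voiceless).
Changing only its voicing to voiceless gives [ʃ] — the voiceless postalveolar fricative.
At the second juncture, /χ/ likewise becomes [ʁ] adjacent to /d͡ʒ/.

[ɲʊʈɔʃkɛbiʁd͡ʒʊ]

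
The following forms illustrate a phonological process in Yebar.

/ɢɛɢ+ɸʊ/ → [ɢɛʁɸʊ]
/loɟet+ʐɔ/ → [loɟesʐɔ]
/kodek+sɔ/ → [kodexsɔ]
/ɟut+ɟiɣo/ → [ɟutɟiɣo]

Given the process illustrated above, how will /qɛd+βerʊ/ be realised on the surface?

The data show regressive manner assimilation: /ɢ/ → [ʁ] before /ɸ/; /t/ → [s] before /ʐ/; /k/ → [x] before /s/. In each pair only manner changes, matching the following consonant, while place and voice stay constant.
Nothing changes in [ɟutɟiɣo]: there the adjacent consonants already agree in manner (/t/ and /ɟ/ are both stops), so this form is consistent with the same rule.
/d/ is a voiced alveolar stop. The following trigger /β/ is a fricative, so /d/ must become a fricative as well.
Changing only its manner to fricative gives [z] — the voiced alveolar fricative.

[qɛzβerʊ]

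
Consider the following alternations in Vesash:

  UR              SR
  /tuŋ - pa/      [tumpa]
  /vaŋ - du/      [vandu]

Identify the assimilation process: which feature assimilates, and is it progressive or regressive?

The segment that alternates is /ŋ/, which surfaces as [m] when adjacent to /p/.
/ŋ/ is velar while /p/ is bilabial; the output [m] is bilabial, matching the trigger — so the feature that spreads is place.
Manner and voice are unchanged, so the assimilation is partial, not total.
Checking the remaining alternation: /ŋ/ → [n] before /d/ (velar → alveolar, matching alveolar) — only place changes, and always toward the following segment.
The trigger is the following segment, so the direction is regressive (anticipatory).

regressive place assimilation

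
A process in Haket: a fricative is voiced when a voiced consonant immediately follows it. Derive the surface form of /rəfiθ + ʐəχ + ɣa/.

[rəfiðʐəʁɣa]

The rule targets /θ/ (voiceless dental fricative), which sits before the trigger /ʐ/ (voiced).
The voiced dental fricative is [ð], so /θ/ → [ð].
At the second juncture, /χ/ likewise becomes [ʁ] adjacent to /ɣ/.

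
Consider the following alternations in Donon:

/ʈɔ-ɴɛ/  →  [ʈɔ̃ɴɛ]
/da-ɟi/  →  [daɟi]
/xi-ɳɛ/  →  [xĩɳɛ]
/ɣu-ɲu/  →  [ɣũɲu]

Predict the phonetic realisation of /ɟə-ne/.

[ɟə̃ne]

The data show regressive nasality assimilation (vowel nasalisation): /ɔ/ → [ɔ̃] before /ɴ/; /i/ → [ĩ] before /ɳ/; /u/ → [ũ] before /ɲ/ — a vowel is nasalised by an immediately following nasal consonant.
No change occurs in [daɟi] because the vowel at the boundary is adjacent to an oral consonant, not a nasal (/a/ next to /ɟ/).
The vowel /ə/ is adjacent to the following nasal /n/, so it acquires [+nasal] and surfaces as [ə̃].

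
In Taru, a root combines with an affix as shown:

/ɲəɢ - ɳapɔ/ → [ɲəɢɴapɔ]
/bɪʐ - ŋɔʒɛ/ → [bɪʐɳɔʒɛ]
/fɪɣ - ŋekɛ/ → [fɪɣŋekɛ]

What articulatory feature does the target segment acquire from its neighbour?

Comparing underlying and surface forms, /ɳ/ → [ɴ] is the alternation; the neighbouring /ɢ/ is constant.
The change retroflex → uvular matches the place of the preceding /ɢ/, identifying this as place assimilation.
The same holds elsewhere in the data: /ŋ/ → [ɳ] after /ʐ/ (velar → retroflex, matching retroflex) — only place changes, and always toward the preceding segment.
Nothing changes in [fɪɣŋekɛ]: there the adjacent consonants already agree in place (/ŋ/ and /ɣ/ are both velar), so this form is consistent with the same rule.

place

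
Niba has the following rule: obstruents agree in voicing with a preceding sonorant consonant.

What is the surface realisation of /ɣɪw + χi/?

[ɣɪwʁi]

/χ/ is a voiceless uvular fricative. The preceding trigger /w/ is voiced, so /χ/ must become voiced as well.
A voiced uvular fricative is [ʁ], so the surface segment is [ʁ].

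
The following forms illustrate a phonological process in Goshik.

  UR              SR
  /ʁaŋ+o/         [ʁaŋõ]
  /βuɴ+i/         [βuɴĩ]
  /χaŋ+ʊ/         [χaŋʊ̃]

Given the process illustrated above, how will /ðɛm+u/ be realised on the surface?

[ðɛmũ]

The data show progressive nasality assimilation (vowel nasalisation): /o/ → [õ] after /ŋ/; /i/ → [ĩ] after /ɴ/; /ʊ/ → [ʊ̃] after /ŋ/ — a vowel is nasalised by an immediately preceding nasal consonant.
/u/ sits next to the nasal /m/ and is therefore nasalised to [ũ].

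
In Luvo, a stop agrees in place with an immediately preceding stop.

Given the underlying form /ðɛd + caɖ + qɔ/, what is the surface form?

[ðɛdtaɖʈɔ]

The rule targets /c/ (voiceless palatal stop), which sits after the trigger /d/ (alveolar).
Changing only its place to alveolar gives [t] — the voiceless alveolar stop.
At the second juncture, /q/ likewise becomes [ʈ] adjacent to /ɖ/.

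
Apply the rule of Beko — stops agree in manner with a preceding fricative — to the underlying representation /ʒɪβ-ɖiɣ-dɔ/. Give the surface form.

[ʒɪβʐiɣzɔ]

The rule targets /ɖ/ (voiced retroflex stop), which sits after the trigger /β/ (fricative).
The voiced retroflex fricative is [ʐ], so /ɖ/ → [ʐ].
The same rule applies at the second boundary: /d/ → [z] next to /ɣ/.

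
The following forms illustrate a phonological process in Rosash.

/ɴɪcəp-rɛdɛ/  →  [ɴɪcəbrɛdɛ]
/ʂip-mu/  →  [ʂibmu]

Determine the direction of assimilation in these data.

regressive

The segment that alternates is /p/, which surfaces as [b] when adjacent to /r/.
The change voiceless → voiced matches the voicing of the following /r/, identifying this as voicing assimilation.
The same holds elsewhere in the data: /p/ → [b] before /m/ (voiceless → voiced, matching voiced) — only voicing changes, and always toward the following segment.
Since the segment that changes precedes the conditioning segment, the assimilation is regressive.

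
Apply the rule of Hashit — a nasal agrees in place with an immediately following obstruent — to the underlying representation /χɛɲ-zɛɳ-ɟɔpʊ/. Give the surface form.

[χɛnzɛɲɟɔpʊ]

The rule targets /ɲ/ (voiced palatal nasal), which sits before the trigger /z/ (alveolar).
The voiced alveolar nasal is [n], so /ɲ/ → [n].
The same rule applies at the second boundary: /ɳ/ → [ɲ] next to /ɟ/.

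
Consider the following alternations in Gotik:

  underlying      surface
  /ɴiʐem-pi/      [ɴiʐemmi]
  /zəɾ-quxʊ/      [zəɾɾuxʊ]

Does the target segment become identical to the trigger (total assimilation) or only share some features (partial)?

total assimilation

Comparing underlying and surface forms, /p/ → [m] is the alternation; the neighbouring /m/ is constant.
The output [m] is identical to the trigger /m/ — every feature (place, manner, voicing) has been copied — so this is total assimilation.
The remaining alternation confirms this: /q/ → [ɾ] after /ɾ/ — in each case the output is a copy of the preceding consonant.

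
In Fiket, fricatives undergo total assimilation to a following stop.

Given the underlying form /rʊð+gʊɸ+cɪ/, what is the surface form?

[rʊggʊccɪ]

/ð/ is the segment targeted by the rule; it sits immediately before /g/, so it assimilates completely and surfaces as [g].
The same rule applies at the second boundary: /ɸ/ → [c] next to /c/.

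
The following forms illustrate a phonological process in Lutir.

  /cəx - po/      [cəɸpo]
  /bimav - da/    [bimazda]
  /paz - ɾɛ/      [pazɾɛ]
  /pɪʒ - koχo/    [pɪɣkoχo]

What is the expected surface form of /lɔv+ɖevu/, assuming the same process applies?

[lɔʐɖevu]

The data show regressive place assimilation: /x/ → [ɸ] before /p/; /v/ → [z] before /d/; /ʒ/ → [ɣ] before /k/. In each pair only place changes, matching the following consonant, while manner and voice stay constant.
No alternation appears in [pazɾɛ]: there the adjacent consonants already agree in place (/z/ and /ɾ/ are both alveolar), so this form is consistent with the same rule.
The rule targets /v/ (voiced labiodental fricative), which sits before the trigger /ɖ/ (retroflex).
Changing only its place to retroflex gives [ʐ] — the voiced retroflex fricative.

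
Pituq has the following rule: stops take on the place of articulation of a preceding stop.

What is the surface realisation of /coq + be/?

[coqɢe]

The rule targets /b/ (voiced bilabial stop), which sits after the trigger /q/ (uvular).
A voiced uvular stop is [ɢ], so the surface segment is [ɢ].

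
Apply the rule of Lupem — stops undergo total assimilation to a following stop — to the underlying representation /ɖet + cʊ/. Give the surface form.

/t/ is the segment targeted by the rule; it sits immediately before /c/, so it assimilates completely and surfaces as [c].

[ɖeccʊ]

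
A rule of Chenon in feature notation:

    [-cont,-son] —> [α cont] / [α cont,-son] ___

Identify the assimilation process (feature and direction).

The rule copies [cont] (continuancy) from the environment onto the target stops; since [±cont] encodes the stop/fricative manner contrast, the assimilating dimension is manner.
Since the environment is written before the underscore, the trigger precedes the target; the direction is progressive.

progressive manner assimilation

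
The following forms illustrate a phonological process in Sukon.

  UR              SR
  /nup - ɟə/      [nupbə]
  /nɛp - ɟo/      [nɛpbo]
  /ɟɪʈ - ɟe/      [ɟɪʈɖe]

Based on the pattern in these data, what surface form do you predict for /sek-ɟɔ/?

[sekgɔ]

The data show progressive place assimilation: /ɟ/ → [b] after /p/; /ɟ/ → [ɖ] after /ʈ/. In each pair only place changes, matching the preceding consonant, while manner and voice stay constant.
/ɟ/ is a voiced palatal stop. The preceding trigger /k/ is velar, so /ɟ/ must become velar as well.
Changing only its place to velar gives [g] — the voiced velar stop.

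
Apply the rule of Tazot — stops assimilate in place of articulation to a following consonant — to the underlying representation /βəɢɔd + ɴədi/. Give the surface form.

The rule targets /d/ (voiced alveolar stop), which sits before the trigger /ɴ/ (uvular).
The voiced uvular stop is [ɢ], so /d/ → [ɢ].

[βəɢɔɢɴədi]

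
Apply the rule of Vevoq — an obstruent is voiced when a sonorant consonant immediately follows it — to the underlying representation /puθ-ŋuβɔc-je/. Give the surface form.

The rule targets /θ/ (voiceless dental fricative), which sits before the trigger /ŋ/ (voiced).
Changing only its voicing to voiced gives [ð] — the voiced dental fricative.
At the second juncture, /c/ likewise becomes [ɟ] adjacent to /j/.

[puðŋuβɔɟje]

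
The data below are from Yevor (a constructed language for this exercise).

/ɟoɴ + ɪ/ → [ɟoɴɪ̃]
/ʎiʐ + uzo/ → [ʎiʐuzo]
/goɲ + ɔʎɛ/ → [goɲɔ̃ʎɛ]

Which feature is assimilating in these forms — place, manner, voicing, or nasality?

nasality

The vowel /ɪ/ surfaces as nasalised [ɪ̃] next to the preceding nasal /ɴ/ — it has acquired the [+nasal] feature of its neighbour.
Likewise in the remaining data: /ɔ/ → [ɔ̃] after /ɲ/ — each time a vowel is nasalised next to a preceding nasal.
No change occurs in [ʎiʐuzo] because the vowel at the boundary is adjacent to an oral consonant, not a nasal (/u/ next to /ʐ/).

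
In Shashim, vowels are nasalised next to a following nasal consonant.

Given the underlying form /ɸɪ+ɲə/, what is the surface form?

[ɸɪ̃ɲə]

The vowel /ɪ/ is adjacent to the following nasal /ɲ/, so it acquires [+nasal] and surfaces as [ɪ̃].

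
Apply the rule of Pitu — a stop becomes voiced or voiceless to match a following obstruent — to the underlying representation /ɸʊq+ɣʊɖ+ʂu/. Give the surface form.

[ɸʊɢɣʊʈʂu]

The rule targets /q/ (voiceless uvular stop), which sits before the trigger /ɣ/ (voiced).
Changing only its voicing to voiced gives [ɢ] — the voiced uvular stop.
The same rule applies at the second boundary: /ɖ/ → [ʈ] next to /ʂ/.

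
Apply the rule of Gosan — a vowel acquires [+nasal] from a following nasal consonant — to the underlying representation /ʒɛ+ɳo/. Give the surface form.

[ʒɛ̃ɳo]

The vowel /ɛ/ is adjacent to the following nasal /ɳ/, so it acquires [+nasal] and surfaces as [ɛ̃].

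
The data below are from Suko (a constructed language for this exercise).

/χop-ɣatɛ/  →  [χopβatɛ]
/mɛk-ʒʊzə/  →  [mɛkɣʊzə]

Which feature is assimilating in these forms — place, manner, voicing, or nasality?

place

Comparing underlying and surface forms, /ɣ/ → [β] is the alternation; the neighbouring /p/ is constant.
/ɣ/ is velar while /p/ is bilabial; the output [β] is bilabial, matching the trigger — so the feature that spreads is place.
The same holds elsewhere in the data: /ʒ/ → [ɣ] after /k/ (postalveolar → velar, matching velar) — only place changes, and always toward the preceding segment.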